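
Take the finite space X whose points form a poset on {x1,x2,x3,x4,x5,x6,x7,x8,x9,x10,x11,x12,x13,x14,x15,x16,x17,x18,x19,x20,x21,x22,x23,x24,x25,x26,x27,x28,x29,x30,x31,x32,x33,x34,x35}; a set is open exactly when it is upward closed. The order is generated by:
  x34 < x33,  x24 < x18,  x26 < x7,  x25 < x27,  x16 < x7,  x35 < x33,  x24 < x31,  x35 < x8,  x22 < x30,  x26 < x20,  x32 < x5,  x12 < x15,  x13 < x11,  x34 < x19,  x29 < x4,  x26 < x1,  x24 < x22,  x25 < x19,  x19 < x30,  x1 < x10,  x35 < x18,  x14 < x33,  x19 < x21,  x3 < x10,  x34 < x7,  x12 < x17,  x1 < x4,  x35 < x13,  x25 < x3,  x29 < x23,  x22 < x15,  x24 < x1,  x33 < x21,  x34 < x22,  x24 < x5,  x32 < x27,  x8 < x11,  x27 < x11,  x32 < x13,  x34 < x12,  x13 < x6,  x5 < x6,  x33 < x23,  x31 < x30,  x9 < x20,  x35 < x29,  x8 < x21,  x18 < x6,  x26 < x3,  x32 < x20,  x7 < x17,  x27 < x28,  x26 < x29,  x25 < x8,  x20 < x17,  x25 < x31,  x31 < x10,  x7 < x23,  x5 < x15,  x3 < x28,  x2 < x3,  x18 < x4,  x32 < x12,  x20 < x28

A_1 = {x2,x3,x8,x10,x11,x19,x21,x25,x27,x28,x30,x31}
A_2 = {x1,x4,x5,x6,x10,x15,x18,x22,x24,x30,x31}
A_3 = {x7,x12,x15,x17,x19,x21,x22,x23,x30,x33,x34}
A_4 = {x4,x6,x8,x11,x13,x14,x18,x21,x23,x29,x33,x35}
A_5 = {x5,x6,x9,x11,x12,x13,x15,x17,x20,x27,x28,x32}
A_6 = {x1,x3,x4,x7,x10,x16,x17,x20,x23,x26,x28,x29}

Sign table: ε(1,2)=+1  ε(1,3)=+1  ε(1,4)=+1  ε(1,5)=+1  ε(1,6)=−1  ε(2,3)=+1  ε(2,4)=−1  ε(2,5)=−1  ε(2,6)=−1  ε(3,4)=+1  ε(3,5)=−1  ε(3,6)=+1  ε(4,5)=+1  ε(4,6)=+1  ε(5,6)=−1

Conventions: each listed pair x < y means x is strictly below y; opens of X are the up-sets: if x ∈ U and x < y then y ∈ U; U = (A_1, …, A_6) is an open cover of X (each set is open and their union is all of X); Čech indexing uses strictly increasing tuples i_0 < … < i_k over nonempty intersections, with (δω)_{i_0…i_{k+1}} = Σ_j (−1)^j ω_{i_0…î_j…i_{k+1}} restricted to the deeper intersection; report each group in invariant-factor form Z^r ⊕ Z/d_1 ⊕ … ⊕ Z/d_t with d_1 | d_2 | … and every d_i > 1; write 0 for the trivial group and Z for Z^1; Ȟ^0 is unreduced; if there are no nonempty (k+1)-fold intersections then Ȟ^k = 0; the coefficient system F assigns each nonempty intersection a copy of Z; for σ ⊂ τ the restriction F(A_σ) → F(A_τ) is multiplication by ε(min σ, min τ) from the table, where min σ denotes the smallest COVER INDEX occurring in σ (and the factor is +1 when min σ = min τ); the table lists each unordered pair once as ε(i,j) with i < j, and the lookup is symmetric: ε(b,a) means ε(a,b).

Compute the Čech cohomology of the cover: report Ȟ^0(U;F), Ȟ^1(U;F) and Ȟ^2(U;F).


Ȟ^0 = 0, Ȟ^1 = Z/2 and Ȟ^2 = Z

nonempty intersections:
  A12={x10,x30,x31} A13={x19,x21,x30} A14={x8,x11,x21} A15={x11,x27,x28} A16={x3,x10,x28} A23={x15,x22,x30} A24={x4,x6,x18} A25={x5,x6,x15} A26={x1,x4,x10} A34={x21,x23,x33} A35={x12,x15,x17} A36={x7,x17,x23} A45={x6,x11,x13} A46={x4,x23,x29} A56={x17,x20,x28}
  A123={x30} A126={x10} A134={x21} A145={x11} A156={x28} A235={x15} A245={x6} A246={x4} A346={x23} A356={x17}
C dims 6,15,10; δ0: rk 6, SNF 1^5·2; δ1: rk 9, SNF 1^9
Ȟ^0: (6−6)−0=0 ⇒ 0
Ȟ^1: (15−9)−6=0 plus torsion [2] ⇒ Z/2
Ȟ^2: (10−0)−9=1 ⇒ Z


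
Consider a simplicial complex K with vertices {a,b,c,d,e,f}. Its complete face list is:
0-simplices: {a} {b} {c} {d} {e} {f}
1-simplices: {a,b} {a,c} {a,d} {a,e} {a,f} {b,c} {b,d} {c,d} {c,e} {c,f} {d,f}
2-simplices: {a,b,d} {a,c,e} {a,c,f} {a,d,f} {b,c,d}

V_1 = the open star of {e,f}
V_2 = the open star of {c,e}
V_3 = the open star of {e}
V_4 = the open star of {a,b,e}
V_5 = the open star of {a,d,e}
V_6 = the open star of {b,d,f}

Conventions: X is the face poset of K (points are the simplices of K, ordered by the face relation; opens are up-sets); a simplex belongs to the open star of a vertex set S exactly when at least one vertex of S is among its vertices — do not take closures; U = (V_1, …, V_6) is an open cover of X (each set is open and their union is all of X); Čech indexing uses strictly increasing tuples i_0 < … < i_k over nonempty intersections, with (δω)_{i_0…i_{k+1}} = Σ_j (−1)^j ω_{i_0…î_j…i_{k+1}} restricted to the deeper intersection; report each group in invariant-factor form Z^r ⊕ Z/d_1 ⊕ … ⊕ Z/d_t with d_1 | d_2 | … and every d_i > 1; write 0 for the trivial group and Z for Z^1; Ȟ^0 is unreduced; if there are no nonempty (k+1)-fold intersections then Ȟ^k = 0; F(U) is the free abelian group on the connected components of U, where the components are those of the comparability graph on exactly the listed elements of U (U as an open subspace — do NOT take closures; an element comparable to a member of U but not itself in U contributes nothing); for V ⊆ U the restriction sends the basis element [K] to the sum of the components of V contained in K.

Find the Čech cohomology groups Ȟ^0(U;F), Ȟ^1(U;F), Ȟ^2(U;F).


Ȟ^0 ≅ Z,  Ȟ^1 ≅ Z,  Ȟ^2 ≅ 0

nonempty intersections:
  V1={{e},{f},{a,e},{a,f},{c,e},{c,f},{d,f},{a,c,e},{a,c,f},{a,d,f}} V2={{c},{e},{a,c},{a,e},{b,c},{c,d},{c,e},{c,f},{a,c,e},{a,c,f},{b,c,d}} V3={{e},{a,e},{c,e},{a,c,e}} V4={{a},{b},{e},{a,b},{a,c},{a,d},{a,e},{a,f},{b,c},{b,d},{c,e},{a,b,d},{a,c,e},{a,c,f},{a,d,f},{b,c,d}} V5={{a},{d},{e},{a,b},{a,c},{a,d},{a,e},{a,f},{b,d},{c,d},{c,e},{d,f},{a,b,d},{a,c,e},{a,c,f},{a,d,f},{b,c,d}} V6={{b},{d},{f},{a,b},{a,d},{a,f},{b,c},{b,d},{c,d},{c,f},{d,f},{a,b,d},{a,c,f},{a,d,f},{b,c,d}}
  V12={{e},{a,e},{c,e},{c,f},{a,c,e},{a,c,f}} V13={{e},{a,e},{c,e},{a,c,e}} V14={{e},{a,e},{a,f},{c,e},{a,c,e},{a,c,f},{a,d,f}} V15={{e},{a,e},{a,f},{c,e},{d,f},{a,c,e},{a,c,f},{a,d,f}} V16={{f},{a,f},{c,f},{d,f},{a,c,f},{a,d,f}} V23={{e},{a,e},{c,e},{a,c,e}} V24={{e},{a,c},{a,e},{b,c},{c,e},{a,c,e},{a,c,f},{b,c,d}} V25={{e},{a,c},{a,e},{c,d},{c,e},{a,c,e},{a,c,f},{b,c,d}} V26={{b,c},{c,d},{c,f},{a,c,f},{b,c,d}} V34={{e},{a,e},{c,e},{a,c,e}} V35={{e},{a,e},{c,e},{a,c,e}} V45={{a},{e},{a,b},{a,c},{a,d},{a,e},{a,f},{b,d},{c,e},{a,b,d},{a,c,e},{a,c,f},{a,d,f},{b,c,d}} V46={{b},{a,b},{a,d},{a,f},{b,c},{b,d},{a,b,d},{a,c,f},{a,d,f},{b,c,d}} V56={{d},{a,b},{a,d},{a,f},{b,d},{c,d},{d,f},{a,b,d},{a,c,f},{a,d,f},{b,c,d}}
  V123={{e},{a,e},{c,e},{a,c,e}} V124={{e},{a,e},{c,e},{a,c,e},{a,c,f}} V125={{e},{a,e},{c,e},{a,c,e},{a,c,f}} V126={{c,f},{a,c,f}} V134={{e},{a,e},{c,e},{a,c,e}} V135={{e},{a,e},{c,e},{a,c,e}} V145={{e},{a,e},{a,f},{c,e},{a,c,e},{a,c,f},{a,d,f}} V146={{a,f},{a,c,f},{a,d,f}} V156={{a,f},{d,f},{a,c,f},{a,d,f}} V234={{e},{a,e},{c,e},{a,c,e}} V235={{e},{a,e},{c,e},{a,c,e}} V245={{e},{a,c},{a,e},{c,e},{a,c,e},{a,c,f},{b,c,d}} V246={{b,c},{a,c,f},{b,c,d}} V256={{c,d},{a,c,f},{b,c,d}} V345={{e},{a,e},{c,e},{a,c,e}} V456={{a,b},{a,d},{a,f},{b,d},{a,b,d},{a,c,f},{a,d,f},{b,c,d}}
  V1234={{e},{a,e},{c,e},{a,c,e}} V1235={{e},{a,e},{c,e},{a,c,e}} V1245={{e},{a,e},{c,e},{a,c,e},{a,c,f}} V1246={{a,c,f}} V1256={{a,c,f}} V1345={{e},{a,e},{c,e},{a,c,e}} V1456={{a,f},{a,c,f},{a,d,f}} V2345={{e},{a,e},{c,e},{a,c,e}} V2456={{a,c,f},{b,c,d}}
  V12345={{e},{a,e},{c,e},{a,c,e}} V12456={{a,c,f}}
components per intersection:
  V1: {{e},{a,e},{c,e},{a,c,e}} {{f},{a,f},{c,f},{d,f},{a,c,f},{a,d,f}}
  V2: {{c},{e},{a,c},{a,e},{b,c},{c,d},{c,e},{c,f},{a,c,e},{a,c,f},{b,c,d}}
  V3: {{e},{a,e},{c,e},{a,c,e}}
  V4: {{a},{b},{e},{a,b},{a,c},{a,d},{a,e},{a,f},{b,c},{b,d},{c,e},{a,b,d},{a,c,e},{a,c,f},{a,d,f},{b,c,d}}
  V5: {{a},{d},{e},{a,b},{a,c},{a,d},{a,e},{a,f},{b,d},{c,d},{c,e},{d,f},{a,b,d},{a,c,e},{a,c,f},{a,d,f},{b,c,d}}
  V6: {{b},{d},{f},{a,b},{a,d},{a,f},{b,c},{b,d},{c,d},{c,f},{d,f},{a,b,d},{a,c,f},{a,d,f},{b,c,d}}
  V12: {{e},{a,e},{c,e},{a,c,e}} {{c,f},{a,c,f}}
  V13: {{e},{a,e},{c,e},{a,c,e}}
  V14: {{e},{a,e},{c,e},{a,c,e}} {{a,f},{a,c,f},{a,d,f}}
  V15: {{e},{a,e},{c,e},{a,c,e}} {{a,f},{d,f},{a,c,f},{a,d,f}}
  V16: {{f},{a,f},{c,f},{d,f},{a,c,f},{a,d,f}}
  V23: {{e},{a,e},{c,e},{a,c,e}}
  V24: {{e},{a,c},{a,e},{c,e},{a,c,e},{a,c,f}} {{b,c},{b,c,d}}
  V25: {{e},{a,c},{a,e},{c,e},{a,c,e},{a,c,f}} {{c,d},{b,c,d}}
  V26: {{b,c},{c,d},{b,c,d}} {{c,f},{a,c,f}}
  V34: {{e},{a,e},{c,e},{a,c,e}}
  V35: {{e},{a,e},{c,e},{a,c,e}}
  V45: {{a},{e},{a,b},{a,c},{a,d},{a,e},{a,f},{b,d},{c,e},{a,b,d},{a,c,e},{a,c,f},{a,d,f},{b,c,d}}
  V46: {{b},{a,b},{a,d},{a,f},{b,c},{b,d},{a,b,d},{a,c,f},{a,d,f},{b,c,d}}
  V56: {{d},{a,b},{a,d},{a,f},{b,d},{c,d},{d,f},{a,b,d},{a,c,f},{a,d,f},{b,c,d}}
  V123: {{e},{a,e},{c,e},{a,c,e}}
  V124: {{e},{a,e},{c,e},{a,c,e}} {{a,c,f}}
  V125: {{e},{a,e},{c,e},{a,c,e}} {{a,c,f}}
  V126: {{c,f},{a,c,f}}
  V134: {{e},{a,e},{c,e},{a,c,e}}
  V135: {{e},{a,e},{c,e},{a,c,e}}
  V145: {{e},{a,e},{c,e},{a,c,e}} {{a,f},{a,c,f},{a,d,f}}
  V146: {{a,f},{a,c,f},{a,d,f}}
  V156: {{a,f},{d,f},{a,c,f},{a,d,f}}
  V234: {{e},{a,e},{c,e},{a,c,e}}
  V235: {{e},{a,e},{c,e},{a,c,e}}
  V245: {{e},{a,c},{a,e},{c,e},{a,c,e},{a,c,f}} {{b,c,d}}
  V246: {{b,c},{b,c,d}} {{a,c,f}}
  V256: {{c,d},{b,c,d}} {{a,c,f}}
  V345: {{e},{a,e},{c,e},{a,c,e}}
  V456: {{a,b},{a,d},{a,f},{b,d},{a,b,d},{a,c,f},{a,d,f},{b,c,d}}
  V1234: {{e},{a,e},{c,e},{a,c,e}}
  V1235: {{e},{a,e},{c,e},{a,c,e}}
  V1245: {{e},{a,e},{c,e},{a,c,e}} {{a,c,f}}
  V1246: {{a,c,f}}
  V1256: {{a,c,f}}
  V1345: {{e},{a,e},{c,e},{a,c,e}}
  V1456: {{a,f},{a,c,f},{a,d,f}}
  V2345: {{e},{a,e},{c,e},{a,c,e}}
  V2456: {{a,c,f}} {{b,c,d}}
  V12345: {{e},{a,e},{c,e},{a,c,e}}
  V12456: {{a,c,f}}
C dims 7,20,22,11; δ0: rk 6, SNF 1^6; δ1: rk 13, SNF 1^13; δ2: rk 9, SNF 1^9
Ȟ^0: (7−6)−0=1 ⇒ Z
Ȟ^1: (20−13)−6=1 ⇒ Z
Ȟ^2: (22−9)−13=0 ⇒ 0


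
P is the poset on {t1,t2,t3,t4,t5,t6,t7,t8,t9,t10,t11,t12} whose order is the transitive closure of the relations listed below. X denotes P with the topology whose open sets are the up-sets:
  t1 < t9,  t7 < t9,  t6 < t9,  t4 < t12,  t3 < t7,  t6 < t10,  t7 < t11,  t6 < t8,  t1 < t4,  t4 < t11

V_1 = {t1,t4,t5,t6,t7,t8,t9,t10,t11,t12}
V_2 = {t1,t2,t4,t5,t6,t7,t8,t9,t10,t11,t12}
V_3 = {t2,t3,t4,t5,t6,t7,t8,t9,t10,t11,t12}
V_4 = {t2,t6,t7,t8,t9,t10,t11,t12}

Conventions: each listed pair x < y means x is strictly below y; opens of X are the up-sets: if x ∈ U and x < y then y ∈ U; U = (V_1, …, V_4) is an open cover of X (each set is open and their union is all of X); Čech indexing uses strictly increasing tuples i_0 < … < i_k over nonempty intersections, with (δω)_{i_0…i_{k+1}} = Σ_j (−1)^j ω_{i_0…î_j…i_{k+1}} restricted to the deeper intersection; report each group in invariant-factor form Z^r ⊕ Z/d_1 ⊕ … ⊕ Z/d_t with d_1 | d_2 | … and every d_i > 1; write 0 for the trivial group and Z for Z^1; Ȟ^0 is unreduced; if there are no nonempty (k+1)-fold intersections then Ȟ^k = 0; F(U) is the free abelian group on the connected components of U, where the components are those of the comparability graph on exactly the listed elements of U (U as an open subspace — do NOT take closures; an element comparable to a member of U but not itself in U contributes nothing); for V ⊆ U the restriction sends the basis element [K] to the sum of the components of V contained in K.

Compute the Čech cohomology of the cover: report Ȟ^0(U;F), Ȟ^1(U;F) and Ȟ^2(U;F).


Ȟ^0 ≅ Z^3, Ȟ^1 ≅ 0, Ȟ^2 ≅ 0

nerve simplices:
  V12={t1,t4,t5,t6,t7,t8,t9,t10,t11,t12} V13={t4,t5,t6,t7,t8,t9,t10,t11,t12} V14={t6,t7,t8,t9,t10,t11,t12} V23={t2,t4,t5,t6,t7,t8,t9,t10,t11,t12} V24={t2,t6,t7,t8,t9,t10,t11,t12} V34={t2,t6,t7,t8,t9,t10,t11,t12}
  V123={t4,t5,t6,t7,t8,t9,t10,t11,t12} V124={t6,t7,t8,t9,t10,t11,t12} V134={t6,t7,t8,t9,t10,t11,t12} V234={t2,t6,t7,t8,t9,t10,t11,t12}
  V1234={t6,t7,t8,t9,t10,t11,t12}
components per intersection:
  V1: {t1,t4,t6,t7,t8,t9,t10,t11,t12} {t5}
  V2: {t1,t4,t6,t7,t8,t9,t10,t11,t12} {t2} {t5}
  V3: {t2} {t3,t4,t6,t7,t8,t9,t10,t11,t12} {t5}
  V4: {t2} {t6,t7,t8,t9,t10,t11} {t12}
  V12: {t1,t4,t6,t7,t8,t9,t10,t11,t12} {t5}
  V13: {t4,t6,t7,t8,t9,t10,t11,t12} {t5}
  V14: {t6,t7,t8,t9,t10,t11} {t12}
  V23: {t2} {t4,t6,t7,t8,t9,t10,t11,t12} {t5}
  V24: {t2} {t6,t7,t8,t9,t10,t11} {t12}
  V34: {t2} {t6,t7,t8,t9,t10,t11} {t12}
  V123: {t4,t6,t7,t8,t9,t10,t11,t12} {t5}
  V124: {t6,t7,t8,t9,t10,t11} {t12}
  V134: {t6,t7,t8,t9,t10,t11} {t12}
  V234: {t2} {t6,t7,t8,t9,t10,t11} {t12}
  V1234: {t6,t7,t8,t9,t10,t11} {t12}
C dims 11,15,9,2; δ0: rk 8, SNF 1^8; δ1: rk 7, SNF 1^7; δ2: rk 2, SNF 1^2
degree 0: 11−8−0 = 3 → Ȟ^0 ≅ Z^3
degree 1: 15−7−8 = 0 → Ȟ^1 ≅ 0
degree 2: 9−2−7 = 0 → Ȟ^2 ≅ 0


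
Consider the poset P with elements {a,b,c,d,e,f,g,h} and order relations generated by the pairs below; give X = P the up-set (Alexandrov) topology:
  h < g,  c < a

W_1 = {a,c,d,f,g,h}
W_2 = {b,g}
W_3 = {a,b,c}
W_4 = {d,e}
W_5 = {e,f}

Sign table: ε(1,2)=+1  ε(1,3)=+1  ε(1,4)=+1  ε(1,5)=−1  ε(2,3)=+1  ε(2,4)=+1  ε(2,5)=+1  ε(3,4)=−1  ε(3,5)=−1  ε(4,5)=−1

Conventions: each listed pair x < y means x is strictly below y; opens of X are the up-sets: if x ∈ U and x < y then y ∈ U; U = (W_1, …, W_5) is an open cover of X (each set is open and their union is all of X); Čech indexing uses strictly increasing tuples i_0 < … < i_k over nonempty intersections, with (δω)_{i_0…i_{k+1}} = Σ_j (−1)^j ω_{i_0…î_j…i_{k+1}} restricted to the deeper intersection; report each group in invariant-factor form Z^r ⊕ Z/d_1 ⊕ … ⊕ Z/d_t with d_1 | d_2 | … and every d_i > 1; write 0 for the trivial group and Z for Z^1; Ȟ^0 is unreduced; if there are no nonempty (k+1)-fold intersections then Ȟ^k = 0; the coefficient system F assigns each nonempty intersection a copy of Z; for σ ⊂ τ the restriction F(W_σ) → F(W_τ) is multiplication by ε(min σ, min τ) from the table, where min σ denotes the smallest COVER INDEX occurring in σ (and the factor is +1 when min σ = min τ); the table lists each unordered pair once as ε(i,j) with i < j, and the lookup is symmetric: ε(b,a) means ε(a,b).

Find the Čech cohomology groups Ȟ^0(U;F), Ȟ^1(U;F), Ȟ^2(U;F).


cover nerve:
  W12={g} W13={a,c} W14={d} W15={f} W23={b} W45={e}
C dims 5,6; δ0: rk 4, SNF 1^4
Ȟ^0: (5−4)−0=1 ⇒ Z
Ȟ^1: (6−0)−4=2 ⇒ Z^2
Ȟ^2: (0−0)−0=0 ⇒ 0

Ȟ^0 ≅ Z, Ȟ^1 ≅ Z^2, Ȟ^2 ≅ 0


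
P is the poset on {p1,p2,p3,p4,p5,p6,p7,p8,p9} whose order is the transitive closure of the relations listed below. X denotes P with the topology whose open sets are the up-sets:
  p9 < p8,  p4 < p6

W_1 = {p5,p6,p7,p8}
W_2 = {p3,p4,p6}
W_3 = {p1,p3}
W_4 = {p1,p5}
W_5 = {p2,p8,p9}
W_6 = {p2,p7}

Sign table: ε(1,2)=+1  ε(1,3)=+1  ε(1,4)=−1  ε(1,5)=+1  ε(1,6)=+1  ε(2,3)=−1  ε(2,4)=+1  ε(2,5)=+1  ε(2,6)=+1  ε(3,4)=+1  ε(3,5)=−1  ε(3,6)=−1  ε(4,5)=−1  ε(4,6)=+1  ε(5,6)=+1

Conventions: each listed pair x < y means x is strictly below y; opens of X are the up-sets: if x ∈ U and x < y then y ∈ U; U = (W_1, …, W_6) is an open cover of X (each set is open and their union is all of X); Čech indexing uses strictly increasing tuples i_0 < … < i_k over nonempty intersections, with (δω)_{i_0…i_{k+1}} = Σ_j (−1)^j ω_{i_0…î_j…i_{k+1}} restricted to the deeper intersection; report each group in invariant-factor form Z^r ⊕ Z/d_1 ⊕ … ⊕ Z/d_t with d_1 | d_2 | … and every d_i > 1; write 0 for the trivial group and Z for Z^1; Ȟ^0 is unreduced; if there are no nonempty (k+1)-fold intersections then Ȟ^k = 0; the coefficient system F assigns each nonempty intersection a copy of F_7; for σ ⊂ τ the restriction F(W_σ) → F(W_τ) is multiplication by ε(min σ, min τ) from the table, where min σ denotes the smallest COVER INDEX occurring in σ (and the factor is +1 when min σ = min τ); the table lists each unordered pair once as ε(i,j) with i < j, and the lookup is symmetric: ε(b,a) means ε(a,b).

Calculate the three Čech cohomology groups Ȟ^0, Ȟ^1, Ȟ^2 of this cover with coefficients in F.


Ȟ^0(U;F) ≅ Z/7, Ȟ^1(U;F) ≅ Z/7 ⊕ Z/7, Ȟ^2(U;F) ≅ 0

intersection data:
  W12={p6} W14={p5} W15={p8} W16={p7} W23={p3} W34={p1} W56={p2}
C dims 6,7; δ0: rk_F7 5
Ȟ^0 = (6 − 5) − 0 = 1, so Ȟ^0 ≅ Z/7
Ȟ^1 = (7 − 0) − 5 = 2, so Ȟ^1 ≅ Z/7 ⊕ Z/7
Ȟ^2 = (0 − 0) − 0 = 0, so Ȟ^2 ≅ 0


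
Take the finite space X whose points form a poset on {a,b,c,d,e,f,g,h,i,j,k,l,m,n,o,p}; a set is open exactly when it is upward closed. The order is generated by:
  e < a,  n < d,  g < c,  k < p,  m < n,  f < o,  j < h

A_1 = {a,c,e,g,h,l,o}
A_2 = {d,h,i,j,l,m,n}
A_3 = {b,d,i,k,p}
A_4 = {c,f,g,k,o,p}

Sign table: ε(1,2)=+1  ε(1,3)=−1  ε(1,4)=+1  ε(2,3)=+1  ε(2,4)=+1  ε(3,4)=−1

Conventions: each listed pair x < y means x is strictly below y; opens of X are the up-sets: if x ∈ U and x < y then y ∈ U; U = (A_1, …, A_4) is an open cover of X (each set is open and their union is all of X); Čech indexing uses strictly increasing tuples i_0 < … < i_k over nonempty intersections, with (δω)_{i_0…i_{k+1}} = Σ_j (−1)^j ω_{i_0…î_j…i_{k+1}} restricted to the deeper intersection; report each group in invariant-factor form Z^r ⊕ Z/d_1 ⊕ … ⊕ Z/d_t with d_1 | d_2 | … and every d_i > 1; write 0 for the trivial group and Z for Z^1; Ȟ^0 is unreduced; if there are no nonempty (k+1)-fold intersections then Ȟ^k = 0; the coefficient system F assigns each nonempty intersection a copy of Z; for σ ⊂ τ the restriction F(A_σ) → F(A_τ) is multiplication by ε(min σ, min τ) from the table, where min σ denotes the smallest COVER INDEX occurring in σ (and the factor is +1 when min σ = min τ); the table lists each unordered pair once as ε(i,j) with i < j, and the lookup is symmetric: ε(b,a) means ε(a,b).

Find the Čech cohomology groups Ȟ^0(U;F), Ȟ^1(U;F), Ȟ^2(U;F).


nerve of the cover:
  A12={h,l} A14={c,g,o} A23={d,i} A34={k,p}
C dims 4,4; δ0: rk 4, SNF 1^3·2
Ȟ^0 = (4 − 4) − 0 = 0, so Ȟ^0 ≅ 0
Ȟ^1 = (4 − 0) − 4 = 0 plus torsion [2], so Ȟ^1 ≅ Z/2
Ȟ^2 = (0 − 0) − 0 = 0, so Ȟ^2 ≅ 0

Ȟ^0(U;F) ≅ 0, Ȟ^1(U;F) ≅ Z/2 and Ȟ^2(U;F) ≅ 0


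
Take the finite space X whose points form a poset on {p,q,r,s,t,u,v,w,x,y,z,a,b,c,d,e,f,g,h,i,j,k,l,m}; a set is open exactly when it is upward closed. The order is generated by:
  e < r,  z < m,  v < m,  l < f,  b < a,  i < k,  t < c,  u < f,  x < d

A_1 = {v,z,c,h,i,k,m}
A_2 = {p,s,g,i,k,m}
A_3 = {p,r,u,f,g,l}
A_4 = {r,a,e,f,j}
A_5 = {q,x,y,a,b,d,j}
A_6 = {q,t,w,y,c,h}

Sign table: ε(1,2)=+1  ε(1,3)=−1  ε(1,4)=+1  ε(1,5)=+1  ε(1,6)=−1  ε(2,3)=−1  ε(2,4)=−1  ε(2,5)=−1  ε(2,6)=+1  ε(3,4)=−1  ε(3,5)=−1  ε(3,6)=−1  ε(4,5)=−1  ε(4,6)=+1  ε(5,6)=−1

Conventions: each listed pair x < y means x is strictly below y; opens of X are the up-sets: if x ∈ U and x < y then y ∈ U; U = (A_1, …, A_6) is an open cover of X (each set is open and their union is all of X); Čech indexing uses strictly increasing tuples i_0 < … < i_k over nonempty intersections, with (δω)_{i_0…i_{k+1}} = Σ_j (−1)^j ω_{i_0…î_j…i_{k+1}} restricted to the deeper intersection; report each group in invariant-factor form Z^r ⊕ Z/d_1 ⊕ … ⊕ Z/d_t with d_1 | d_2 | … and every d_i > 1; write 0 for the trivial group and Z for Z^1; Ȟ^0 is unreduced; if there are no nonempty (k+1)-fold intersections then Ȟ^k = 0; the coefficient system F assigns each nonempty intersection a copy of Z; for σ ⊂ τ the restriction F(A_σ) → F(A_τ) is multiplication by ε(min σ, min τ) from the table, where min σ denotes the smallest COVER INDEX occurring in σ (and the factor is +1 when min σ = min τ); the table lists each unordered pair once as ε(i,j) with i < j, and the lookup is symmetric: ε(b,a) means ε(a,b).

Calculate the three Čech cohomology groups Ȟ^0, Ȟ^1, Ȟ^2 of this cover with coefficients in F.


Ȟ^0 = 0; Ȟ^1 = Z/2; Ȟ^2 = 0

nonempty intersections:
  A12={i,k,m} A16={c,h} A23={p,g} A34={r,f} A45={a,j} A56={q,y}
C dims 6,6; δ0: rk 6, SNF 1^5·2
Ȟ^0: (6−6)−0=0 ⇒ 0
Ȟ^1: (6−0)−6=0 plus torsion [2] ⇒ Z/2
Ȟ^2: (0−0)−0=0 ⇒ 0


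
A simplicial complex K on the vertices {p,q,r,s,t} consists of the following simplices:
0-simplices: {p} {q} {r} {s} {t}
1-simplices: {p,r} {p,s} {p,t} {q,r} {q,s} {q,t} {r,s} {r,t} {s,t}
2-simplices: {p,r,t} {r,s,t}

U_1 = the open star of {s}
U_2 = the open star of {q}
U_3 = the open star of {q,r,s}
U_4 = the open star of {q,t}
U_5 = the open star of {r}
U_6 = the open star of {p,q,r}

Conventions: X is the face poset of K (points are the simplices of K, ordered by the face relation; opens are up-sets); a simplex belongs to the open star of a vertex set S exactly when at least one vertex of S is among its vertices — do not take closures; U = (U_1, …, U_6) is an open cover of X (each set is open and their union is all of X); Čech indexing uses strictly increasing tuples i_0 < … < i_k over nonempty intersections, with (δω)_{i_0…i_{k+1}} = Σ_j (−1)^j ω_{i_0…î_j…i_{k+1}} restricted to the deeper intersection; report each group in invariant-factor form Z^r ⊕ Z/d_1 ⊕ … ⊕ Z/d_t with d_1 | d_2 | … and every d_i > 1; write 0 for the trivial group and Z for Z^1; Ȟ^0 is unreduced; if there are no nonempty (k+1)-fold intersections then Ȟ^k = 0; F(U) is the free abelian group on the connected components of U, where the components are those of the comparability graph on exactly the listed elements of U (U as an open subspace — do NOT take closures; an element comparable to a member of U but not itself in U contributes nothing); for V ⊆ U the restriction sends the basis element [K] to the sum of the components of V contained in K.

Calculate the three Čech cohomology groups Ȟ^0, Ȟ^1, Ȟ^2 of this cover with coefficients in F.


Ȟ^0 = Z,  Ȟ^1 = Z^2,  Ȟ^2 = 0

cover nerve:
  U1={{s},{p,s},{q,s},{r,s},{s,t},{r,s,t}} U2={{q},{q,r},{q,s},{q,t}} U3={{q},{r},{s},{p,r},{p,s},{q,r},{q,s},{q,t},{r,s},{r,t},{s,t},{p,r,t},{r,s,t}} U4={{q},{t},{p,t},{q,r},{q,s},{q,t},{r,t},{s,t},{p,r,t},{r,s,t}} U5={{r},{p,r},{q,r},{r,s},{r,t},{p,r,t},{r,s,t}} U6={{p},{q},{r},{p,r},{p,s},{p,t},{q,r},{q,s},{q,t},{r,s},{r,t},{p,r,t},{r,s,t}}
  U12={{q,s}} U13={{s},{p,s},{q,s},{r,s},{s,t},{r,s,t}} U14={{q,s},{s,t},{r,s,t}} U15={{r,s},{r,s,t}} U16={{p,s},{q,s},{r,s},{r,s,t}} U23={{q},{q,r},{q,s},{q,t}} U24={{q},{q,r},{q,s},{q,t}} U25={{q,r}} U26={{q},{q,r},{q,s},{q,t}} U34={{q},{q,r},{q,s},{q,t},{r,t},{s,t},{p,r,t},{r,s,t}} U35={{r},{p,r},{q,r},{r,s},{r,t},{p,r,t},{r,s,t}} U36={{q},{r},{p,r},{p,s},{q,r},{q,s},{q,t},{r,s},{r,t},{p,r,t},{r,s,t}} U45={{q,r},{r,t},{p,r,t},{r,s,t}} U46={{q},{p,t},{q,r},{q,s},{q,t},{r,t},{p,r,t},{r,s,t}} U56={{r},{p,r},{q,r},{r,s},{r,t},{p,r,t},{r,s,t}}
  U123={{q,s}} U124={{q,s}} U126={{q,s}} U134={{q,s},{s,t},{r,s,t}} U135={{r,s},{r,s,t}} U136={{p,s},{q,s},{r,s},{r,s,t}} U145={{r,s,t}} U146={{q,s},{r,s,t}} U156={{r,s},{r,s,t}} U234={{q},{q,r},{q,s},{q,t}} U235={{q,r}} U236={{q},{q,r},{q,s},{q,t}} U245={{q,r}} U246={{q},{q,r},{q,s},{q,t}} U256={{q,r}} U345={{q,r},{r,t},{p,r,t},{r,s,t}} U346={{q},{q,r},{q,s},{q,t},{r,t},{p,r,t},{r,s,t}} U356={{r},{p,r},{q,r},{r,s},{r,t},{p,r,t},{r,s,t}} U456={{q,r},{r,t},{p,r,t},{r,s,t}}
  U1234={{q,s}} U1236={{q,s}} U1246={{q,s}} U1345={{r,s,t}} U1346={{q,s},{r,s,t}} U1356={{r,s},{r,s,t}} U1456={{r,s,t}} U2345={{q,r}} U2346={{q},{q,r},{q,s},{q,t}} U2356={{q,r}} U2456={{q,r}} U3456={{q,r},{r,t},{p,r,t},{r,s,t}}
  U12346={{q,s}} U13456={{r,s,t}} U23456={{q,r}}
components per intersection:
  U1: {{s},{p,s},{q,s},{r,s},{s,t},{r,s,t}}
  U2: {{q},{q,r},{q,s},{q,t}}
  U3: {{q},{r},{s},{p,r},{p,s},{q,r},{q,s},{q,t},{r,s},{r,t},{s,t},{p,r,t},{r,s,t}}
  U4: {{q},{t},{p,t},{q,r},{q,s},{q,t},{r,t},{s,t},{p,r,t},{r,s,t}}
  U5: {{r},{p,r},{q,r},{r,s},{r,t},{p,r,t},{r,s,t}}
  U6: {{p},{q},{r},{p,r},{p,s},{p,t},{q,r},{q,s},{q,t},{r,s},{r,t},{p,r,t},{r,s,t}}
  U12: {{q,s}}
  U13: {{s},{p,s},{q,s},{r,s},{s,t},{r,s,t}}
  U14: {{q,s}} {{s,t},{r,s,t}}
  U15: {{r,s},{r,s,t}}
  U16: {{p,s}} {{q,s}} {{r,s},{r,s,t}}
  U23: {{q},{q,r},{q,s},{q,t}}
  U24: {{q},{q,r},{q,s},{q,t}}
  U25: {{q,r}}
  U26: {{q},{q,r},{q,s},{q,t}}
  U34: {{q},{q,r},{q,s},{q,t}} {{r,t},{s,t},{p,r,t},{r,s,t}}
  U35: {{r},{p,r},{q,r},{r,s},{r,t},{p,r,t},{r,s,t}}
  U36: {{q},{r},{p,r},{q,r},{q,s},{q,t},{r,s},{r,t},{p,r,t},{r,s,t}} {{p,s}}
  U45: {{q,r}} {{r,t},{p,r,t},{r,s,t}}
  U46: {{q},{q,r},{q,s},{q,t}} {{p,t},{r,t},{p,r,t},{r,s,t}}
  U56: {{r},{p,r},{q,r},{r,s},{r,t},{p,r,t},{r,s,t}}
  U123: {{q,s}}
  U124: {{q,s}}
  U126: {{q,s}}
  U134: {{q,s}} {{s,t},{r,s,t}}
  U135: {{r,s},{r,s,t}}
  U136: {{p,s}} {{q,s}} {{r,s},{r,s,t}}
  U145: {{r,s,t}}
  U146: {{q,s}} {{r,s,t}}
  U156: {{r,s},{r,s,t}}
  U234: {{q},{q,r},{q,s},{q,t}}
  U235: {{q,r}}
  U236: {{q},{q,r},{q,s},{q,t}}
  U245: {{q,r}}
  U246: {{q},{q,r},{q,s},{q,t}}
  U256: {{q,r}}
  U345: {{q,r}} {{r,t},{p,r,t},{r,s,t}}
  U346: {{q},{q,r},{q,s},{q,t}} {{r,t},{p,r,t},{r,s,t}}
  U356: {{r},{p,r},{q,r},{r,s},{r,t},{p,r,t},{r,s,t}}
  U456: {{q,r}} {{r,t},{p,r,t},{r,s,t}}
  U1234: {{q,s}}
  U1236: {{q,s}}
  U1246: {{q,s}}
  U1345: {{r,s,t}}
  U1346: {{q,s}} {{r,s,t}}
  U1356: {{r,s},{r,s,t}}
  U1456: {{r,s,t}}
  U2345: {{q,r}}
  U2346: {{q},{q,r},{q,s},{q,t}}
  U2356: {{q,r}}
  U2456: {{q,r}}
  U3456: {{q,r}} {{r,t},{p,r,t},{r,s,t}}
  U12346: {{q,s}}
  U13456: {{r,s,t}}
  U23456: {{q,r}}
C dims 6,22,26,14; δ0: rk 5, SNF 1^5; δ1: rk 15, SNF 1^15; δ2: rk 11, SNF 1^11
Ȟ^0: (6−5)−0=1 ⇒ Z
Ȟ^1: (22−15)−5=2 ⇒ Z^2
Ȟ^2: (26−11)−15=0 ⇒ 0


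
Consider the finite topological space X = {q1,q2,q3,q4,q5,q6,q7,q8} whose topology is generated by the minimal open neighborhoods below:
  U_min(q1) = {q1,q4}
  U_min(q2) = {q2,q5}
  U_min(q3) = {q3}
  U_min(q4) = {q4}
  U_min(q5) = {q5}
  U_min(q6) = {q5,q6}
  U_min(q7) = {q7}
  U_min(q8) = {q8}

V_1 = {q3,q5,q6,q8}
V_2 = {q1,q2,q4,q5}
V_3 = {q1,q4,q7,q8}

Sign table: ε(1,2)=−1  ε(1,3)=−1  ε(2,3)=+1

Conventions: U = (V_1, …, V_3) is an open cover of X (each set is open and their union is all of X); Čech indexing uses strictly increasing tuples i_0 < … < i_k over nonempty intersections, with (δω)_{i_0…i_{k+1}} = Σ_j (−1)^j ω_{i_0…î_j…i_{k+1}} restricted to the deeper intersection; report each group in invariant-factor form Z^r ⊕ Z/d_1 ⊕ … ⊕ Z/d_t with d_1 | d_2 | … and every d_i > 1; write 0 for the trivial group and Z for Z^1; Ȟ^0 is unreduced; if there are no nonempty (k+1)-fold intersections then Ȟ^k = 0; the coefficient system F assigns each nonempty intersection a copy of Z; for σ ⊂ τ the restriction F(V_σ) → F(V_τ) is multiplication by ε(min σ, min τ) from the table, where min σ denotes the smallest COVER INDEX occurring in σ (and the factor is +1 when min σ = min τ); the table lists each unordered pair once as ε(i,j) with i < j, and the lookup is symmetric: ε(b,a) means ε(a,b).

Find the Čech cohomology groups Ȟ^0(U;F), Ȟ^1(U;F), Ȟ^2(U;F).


Ȟ^0 ≅ Z, Ȟ^1 ≅ Z and Ȟ^2 ≅ 0

intersection data:
  V12={q5} V13={q8} V23={q1,q4}
C dims 3,3; δ0: rk 2, SNF 1^2
Ȟ^0 = (3 − 2) − 0 = 1, so Ȟ^0 ≅ Z
Ȟ^1 = (3 − 0) − 2 = 1, so Ȟ^1 ≅ Z
Ȟ^2 = (0 − 0) − 0 = 0, so Ȟ^2 ≅ 0


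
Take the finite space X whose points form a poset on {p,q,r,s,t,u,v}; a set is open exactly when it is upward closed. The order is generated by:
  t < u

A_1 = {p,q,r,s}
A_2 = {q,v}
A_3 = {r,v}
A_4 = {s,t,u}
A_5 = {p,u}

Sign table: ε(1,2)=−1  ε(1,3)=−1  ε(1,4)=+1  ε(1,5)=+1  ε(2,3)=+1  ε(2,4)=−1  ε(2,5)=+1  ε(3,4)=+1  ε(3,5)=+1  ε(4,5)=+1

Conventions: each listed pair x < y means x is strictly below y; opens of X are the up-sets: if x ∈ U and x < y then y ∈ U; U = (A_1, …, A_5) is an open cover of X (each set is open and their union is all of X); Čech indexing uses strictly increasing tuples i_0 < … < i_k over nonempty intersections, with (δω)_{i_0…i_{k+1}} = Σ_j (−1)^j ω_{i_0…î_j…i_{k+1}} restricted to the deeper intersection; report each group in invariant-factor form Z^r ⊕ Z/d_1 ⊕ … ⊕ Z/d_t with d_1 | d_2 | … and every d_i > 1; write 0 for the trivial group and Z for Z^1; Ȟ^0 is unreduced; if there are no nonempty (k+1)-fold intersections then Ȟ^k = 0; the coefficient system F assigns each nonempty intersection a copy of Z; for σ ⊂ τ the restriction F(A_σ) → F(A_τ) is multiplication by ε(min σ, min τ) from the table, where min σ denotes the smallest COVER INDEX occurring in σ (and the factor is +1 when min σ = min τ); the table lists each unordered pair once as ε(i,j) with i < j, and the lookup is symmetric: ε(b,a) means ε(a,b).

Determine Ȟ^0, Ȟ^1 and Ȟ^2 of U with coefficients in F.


nonempty overlaps:
  A12={q} A13={r} A14={s} A15={p} A23={v} A45={u}
C dims 5,6; δ0: rk 4, SNF 1^4
degree 0: 5−4−0 = 1 → Ȟ^0 ≅ Z
degree 1: 6−0−4 = 2 → Ȟ^1 ≅ Z^2
degree 2: 0−0−0 = 0 → Ȟ^2 ≅ 0

Ȟ^0 = Z, Ȟ^1 = Z^2 and Ȟ^2 = 0


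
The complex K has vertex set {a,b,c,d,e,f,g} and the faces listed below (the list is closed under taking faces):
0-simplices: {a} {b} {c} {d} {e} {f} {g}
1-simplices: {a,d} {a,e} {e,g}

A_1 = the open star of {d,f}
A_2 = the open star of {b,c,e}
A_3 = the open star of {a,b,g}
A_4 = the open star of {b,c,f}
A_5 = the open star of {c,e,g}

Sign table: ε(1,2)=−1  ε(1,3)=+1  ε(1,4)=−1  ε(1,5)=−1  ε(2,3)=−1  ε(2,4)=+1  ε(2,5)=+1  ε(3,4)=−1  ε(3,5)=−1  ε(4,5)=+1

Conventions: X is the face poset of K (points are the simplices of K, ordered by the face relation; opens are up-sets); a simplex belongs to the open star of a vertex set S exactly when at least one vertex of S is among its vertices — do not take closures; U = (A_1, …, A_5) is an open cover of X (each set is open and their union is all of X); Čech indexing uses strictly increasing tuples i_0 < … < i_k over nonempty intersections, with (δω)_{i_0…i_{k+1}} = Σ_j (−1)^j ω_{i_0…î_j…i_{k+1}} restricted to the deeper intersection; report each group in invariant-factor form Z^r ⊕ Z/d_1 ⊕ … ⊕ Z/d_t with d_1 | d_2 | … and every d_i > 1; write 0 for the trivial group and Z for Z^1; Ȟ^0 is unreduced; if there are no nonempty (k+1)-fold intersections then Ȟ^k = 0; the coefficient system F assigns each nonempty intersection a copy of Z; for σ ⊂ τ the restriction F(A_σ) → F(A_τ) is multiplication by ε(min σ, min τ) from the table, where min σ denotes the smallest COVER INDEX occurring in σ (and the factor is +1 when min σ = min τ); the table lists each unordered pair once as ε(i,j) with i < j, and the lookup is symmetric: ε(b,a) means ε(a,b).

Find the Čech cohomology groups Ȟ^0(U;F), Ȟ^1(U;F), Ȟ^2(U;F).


Ȟ^0(U;F) ≅ Z; Ȟ^1(U;F) ≅ Z; Ȟ^2(U;F) ≅ 0

nonempty overlaps:
  A1={{d},{f},{a,d}} A2={{b},{c},{e},{a,e},{e,g}} A3={{a},{b},{g},{a,d},{a,e},{e,g}} A4={{b},{c},{f}} A5={{c},{e},{g},{a,e},{e,g}}
  A13={{a,d}} A14={{f}} A23={{b},{a,e},{e,g}} A24={{b},{c}} A25={{c},{e},{a,e},{e,g}} A34={{b}} A35={{g},{a,e},{e,g}} A45={{c}}
  A234={{b}} A235={{a,e},{e,g}} A245={{c}}
C dims 5,8,3; δ0: rk 4, SNF 1^4; δ1: rk 3, SNF 1^3
degree 0: 5−4−0 = 1 → Ȟ^0 ≅ Z
degree 1: 8−3−4 = 1 → Ȟ^1 ≅ Z
degree 2: 3−0−3 = 0 → Ȟ^2 ≅ 0


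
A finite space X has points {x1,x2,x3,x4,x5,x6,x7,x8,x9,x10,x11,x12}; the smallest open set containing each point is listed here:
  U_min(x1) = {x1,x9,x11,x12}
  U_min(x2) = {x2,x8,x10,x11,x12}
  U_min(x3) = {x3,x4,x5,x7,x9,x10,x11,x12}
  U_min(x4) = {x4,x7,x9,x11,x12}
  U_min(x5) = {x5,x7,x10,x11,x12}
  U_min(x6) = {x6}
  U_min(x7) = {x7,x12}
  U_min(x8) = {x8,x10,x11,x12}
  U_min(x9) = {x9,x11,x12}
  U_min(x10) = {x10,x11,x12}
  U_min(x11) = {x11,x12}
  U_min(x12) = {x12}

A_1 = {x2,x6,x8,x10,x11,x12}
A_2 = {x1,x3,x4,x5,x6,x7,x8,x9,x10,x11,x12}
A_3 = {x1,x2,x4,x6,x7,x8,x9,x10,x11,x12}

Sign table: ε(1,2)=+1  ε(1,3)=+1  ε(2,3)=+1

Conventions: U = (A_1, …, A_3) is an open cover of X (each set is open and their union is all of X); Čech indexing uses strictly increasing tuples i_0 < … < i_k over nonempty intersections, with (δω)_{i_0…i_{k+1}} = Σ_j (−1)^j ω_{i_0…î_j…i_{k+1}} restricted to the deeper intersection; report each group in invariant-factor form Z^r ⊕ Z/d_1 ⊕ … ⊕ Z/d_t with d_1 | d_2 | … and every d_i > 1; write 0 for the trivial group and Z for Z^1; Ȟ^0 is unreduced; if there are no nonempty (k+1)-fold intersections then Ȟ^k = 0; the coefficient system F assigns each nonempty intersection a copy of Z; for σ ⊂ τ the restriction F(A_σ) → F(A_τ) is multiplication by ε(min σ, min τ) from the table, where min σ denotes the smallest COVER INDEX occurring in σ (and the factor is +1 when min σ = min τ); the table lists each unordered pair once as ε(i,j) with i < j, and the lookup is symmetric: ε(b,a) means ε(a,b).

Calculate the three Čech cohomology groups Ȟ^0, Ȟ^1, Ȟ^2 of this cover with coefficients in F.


nerve simplices:
  A12={x6,x8,x10,x11,x12} A13={x2,x6,x8,x10,x11,x12} A23={x1,x4,x6,x7,x8,x9,x10,x11,x12}
  A123={x6,x8,x10,x11,x12}
C dims 3,3,1; δ0: rk 2, SNF 1^2; δ1: rk 1, SNF 1^1
degree 0: 3−2−0 = 1 → Ȟ^0 ≅ Z
degree 1: 3−1−2 = 0 → Ȟ^1 ≅ 0
degree 2: 1−0−1 = 0 → Ȟ^2 ≅ 0

Ȟ^0(U;F) ≅ Z,  Ȟ^1(U;F) ≅ 0,  Ȟ^2(U;F) ≅ 0


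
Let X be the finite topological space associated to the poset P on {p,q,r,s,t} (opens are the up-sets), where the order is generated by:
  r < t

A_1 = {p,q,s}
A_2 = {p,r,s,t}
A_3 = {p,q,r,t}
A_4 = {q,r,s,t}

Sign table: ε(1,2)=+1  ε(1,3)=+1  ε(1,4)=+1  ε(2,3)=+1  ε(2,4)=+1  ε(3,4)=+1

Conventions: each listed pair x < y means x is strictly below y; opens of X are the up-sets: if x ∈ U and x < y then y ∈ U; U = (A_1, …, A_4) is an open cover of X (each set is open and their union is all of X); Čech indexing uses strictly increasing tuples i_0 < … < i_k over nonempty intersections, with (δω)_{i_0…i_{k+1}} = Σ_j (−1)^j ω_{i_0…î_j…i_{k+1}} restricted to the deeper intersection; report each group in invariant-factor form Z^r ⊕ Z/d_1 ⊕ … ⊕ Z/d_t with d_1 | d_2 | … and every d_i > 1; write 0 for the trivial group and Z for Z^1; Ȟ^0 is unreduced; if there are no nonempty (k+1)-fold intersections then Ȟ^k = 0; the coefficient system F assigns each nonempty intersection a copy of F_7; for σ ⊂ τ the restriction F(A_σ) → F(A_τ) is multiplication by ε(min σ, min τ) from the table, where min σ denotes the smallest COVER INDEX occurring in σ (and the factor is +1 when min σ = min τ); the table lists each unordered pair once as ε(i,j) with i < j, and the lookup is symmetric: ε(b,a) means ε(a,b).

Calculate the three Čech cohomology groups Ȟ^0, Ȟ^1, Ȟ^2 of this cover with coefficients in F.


cover nerve:
  A12={p,s} A13={p,q} A14={q,s} A23={p,r,t} A24={r,s,t} A34={q,r,t}
  A123={p} A124={s} A134={q} A234={r,t}
C dims 4,6,4; δ0: rk_F7 3; δ1: rk_F7 3
Ȟ^0: (4−3)−0=1 ⇒ Z/7
Ȟ^1: (6−3)−3=0 ⇒ 0
Ȟ^2: (4−0)−3=1 ⇒ Z/7

Ȟ^0 ≅ Z/7; Ȟ^1 ≅ 0; Ȟ^2 ≅ Z/7


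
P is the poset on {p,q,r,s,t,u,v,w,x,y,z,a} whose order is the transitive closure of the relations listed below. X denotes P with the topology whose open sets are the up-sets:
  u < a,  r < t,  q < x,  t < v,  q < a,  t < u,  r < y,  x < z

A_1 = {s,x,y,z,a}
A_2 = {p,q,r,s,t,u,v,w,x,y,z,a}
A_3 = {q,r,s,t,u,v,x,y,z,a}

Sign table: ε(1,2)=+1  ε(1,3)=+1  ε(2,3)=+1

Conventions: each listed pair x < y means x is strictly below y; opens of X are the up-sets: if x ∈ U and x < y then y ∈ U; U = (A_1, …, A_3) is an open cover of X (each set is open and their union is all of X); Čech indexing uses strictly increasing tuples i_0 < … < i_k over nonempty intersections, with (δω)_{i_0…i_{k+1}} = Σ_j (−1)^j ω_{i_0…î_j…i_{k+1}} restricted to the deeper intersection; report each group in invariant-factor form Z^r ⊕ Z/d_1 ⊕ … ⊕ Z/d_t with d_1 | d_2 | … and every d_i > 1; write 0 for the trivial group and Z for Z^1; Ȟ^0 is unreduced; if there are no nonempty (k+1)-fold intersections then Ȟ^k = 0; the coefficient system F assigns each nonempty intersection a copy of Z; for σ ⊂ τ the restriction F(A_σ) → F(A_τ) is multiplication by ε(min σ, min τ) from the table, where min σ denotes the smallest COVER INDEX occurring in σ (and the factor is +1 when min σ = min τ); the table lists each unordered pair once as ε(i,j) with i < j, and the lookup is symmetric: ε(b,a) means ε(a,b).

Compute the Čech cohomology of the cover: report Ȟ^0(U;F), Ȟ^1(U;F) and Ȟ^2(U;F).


Ȟ^0 = Z, Ȟ^1 = 0, Ȟ^2 = 0

cover nerve:
  A12={s,x,y,z,a} A13={s,x,y,z,a} A23={q,r,s,t,u,v,x,y,z,a}
  A123={s,x,y,z,a}
C dims 3,3,1; δ0: rk 2, SNF 1^2; δ1: rk 1, SNF 1^1
Ȟ^0: (3−2)−0=1 ⇒ Z
Ȟ^1: (3−1)−2=0 ⇒ 0
Ȟ^2: (1−0)−1=0 ⇒ 0


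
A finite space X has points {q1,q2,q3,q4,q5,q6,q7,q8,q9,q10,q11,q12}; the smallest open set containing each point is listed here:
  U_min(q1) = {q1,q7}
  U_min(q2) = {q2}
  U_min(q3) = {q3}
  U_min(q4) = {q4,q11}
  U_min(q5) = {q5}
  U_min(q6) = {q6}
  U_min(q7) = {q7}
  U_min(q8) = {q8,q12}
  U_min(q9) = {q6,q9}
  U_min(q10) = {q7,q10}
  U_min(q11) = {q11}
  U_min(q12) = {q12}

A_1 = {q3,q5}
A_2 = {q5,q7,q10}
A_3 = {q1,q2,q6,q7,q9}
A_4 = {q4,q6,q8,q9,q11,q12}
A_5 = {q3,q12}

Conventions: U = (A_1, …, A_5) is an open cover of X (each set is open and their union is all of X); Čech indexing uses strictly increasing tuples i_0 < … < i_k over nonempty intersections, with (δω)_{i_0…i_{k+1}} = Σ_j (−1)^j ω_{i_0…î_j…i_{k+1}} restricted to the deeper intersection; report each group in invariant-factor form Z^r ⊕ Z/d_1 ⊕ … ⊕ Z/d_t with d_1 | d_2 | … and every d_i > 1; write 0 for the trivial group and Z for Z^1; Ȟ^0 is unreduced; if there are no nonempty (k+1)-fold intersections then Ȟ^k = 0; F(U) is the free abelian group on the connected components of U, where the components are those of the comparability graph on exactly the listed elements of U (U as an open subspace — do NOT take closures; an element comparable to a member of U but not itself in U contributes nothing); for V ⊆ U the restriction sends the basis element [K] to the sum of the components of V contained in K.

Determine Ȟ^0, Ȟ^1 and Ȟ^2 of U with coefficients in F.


Ȟ^0(U;F) ≅ Z^7; Ȟ^1(U;F) ≅ 0; Ȟ^2(U;F) ≅ 0

nonempty intersections:
  A12={q5} A15={q3} A23={q7} A34={q6,q9} A45={q12}
components per intersection:
  A1: {q3} {q5}
  A2: {q5} {q7,q10}
  A3: {q1,q7} {q2} {q6,q9}
  A4: {q4,q11} {q6,q9} {q8,q12}
  A5: {q3} {q12}
  A12: {q5}
  A15: {q3}
  A23: {q7}
  A34: {q6,q9}
  A45: {q12}
C dims 12,5; δ0: rk 5, SNF 1^5
Ȟ^0: (12−5)−0=7 ⇒ Z^7
Ȟ^1: (5−0)−5=0 ⇒ 0
Ȟ^2: (0−0)−0=0 ⇒ 0


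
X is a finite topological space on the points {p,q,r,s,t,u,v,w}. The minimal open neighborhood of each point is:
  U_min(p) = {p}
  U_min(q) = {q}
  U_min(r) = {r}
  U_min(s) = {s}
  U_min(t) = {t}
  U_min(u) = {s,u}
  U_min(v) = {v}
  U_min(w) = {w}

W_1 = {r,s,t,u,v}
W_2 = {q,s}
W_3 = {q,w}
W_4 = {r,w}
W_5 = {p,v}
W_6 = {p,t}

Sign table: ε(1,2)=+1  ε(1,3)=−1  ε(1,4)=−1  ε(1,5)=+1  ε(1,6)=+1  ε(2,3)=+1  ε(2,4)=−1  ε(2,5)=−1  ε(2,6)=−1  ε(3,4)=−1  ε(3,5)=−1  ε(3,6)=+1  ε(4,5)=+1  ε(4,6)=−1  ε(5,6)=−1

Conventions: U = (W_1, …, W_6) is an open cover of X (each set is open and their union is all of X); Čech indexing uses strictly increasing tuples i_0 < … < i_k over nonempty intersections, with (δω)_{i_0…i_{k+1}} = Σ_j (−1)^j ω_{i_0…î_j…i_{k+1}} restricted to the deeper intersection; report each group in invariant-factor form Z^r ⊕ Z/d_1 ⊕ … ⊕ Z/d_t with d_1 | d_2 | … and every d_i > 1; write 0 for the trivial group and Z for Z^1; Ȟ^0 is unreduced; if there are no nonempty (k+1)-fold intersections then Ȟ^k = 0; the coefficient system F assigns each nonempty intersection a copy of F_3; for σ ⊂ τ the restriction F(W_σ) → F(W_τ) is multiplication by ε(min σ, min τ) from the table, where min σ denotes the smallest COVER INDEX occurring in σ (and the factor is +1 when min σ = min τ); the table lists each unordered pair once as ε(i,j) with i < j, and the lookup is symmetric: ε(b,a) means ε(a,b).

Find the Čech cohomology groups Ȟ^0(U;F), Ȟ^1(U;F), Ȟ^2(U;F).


Ȟ^0 ≅ 0, Ȟ^1 ≅ Z/3, Ȟ^2 ≅ 0

nonempty overlaps:
  W12={s} W14={r} W15={v} W16={t} W23={q} W34={w} W56={p}
C dims 6,7; δ0: rk_F3 6
degree 0: 6−6−0 = 0 → Ȟ^0 ≅ 0
degree 1: 7−0−6 = 1 → Ȟ^1 ≅ Z/3
degree 2: 0−0−0 = 0 → Ȟ^2 ≅ 0


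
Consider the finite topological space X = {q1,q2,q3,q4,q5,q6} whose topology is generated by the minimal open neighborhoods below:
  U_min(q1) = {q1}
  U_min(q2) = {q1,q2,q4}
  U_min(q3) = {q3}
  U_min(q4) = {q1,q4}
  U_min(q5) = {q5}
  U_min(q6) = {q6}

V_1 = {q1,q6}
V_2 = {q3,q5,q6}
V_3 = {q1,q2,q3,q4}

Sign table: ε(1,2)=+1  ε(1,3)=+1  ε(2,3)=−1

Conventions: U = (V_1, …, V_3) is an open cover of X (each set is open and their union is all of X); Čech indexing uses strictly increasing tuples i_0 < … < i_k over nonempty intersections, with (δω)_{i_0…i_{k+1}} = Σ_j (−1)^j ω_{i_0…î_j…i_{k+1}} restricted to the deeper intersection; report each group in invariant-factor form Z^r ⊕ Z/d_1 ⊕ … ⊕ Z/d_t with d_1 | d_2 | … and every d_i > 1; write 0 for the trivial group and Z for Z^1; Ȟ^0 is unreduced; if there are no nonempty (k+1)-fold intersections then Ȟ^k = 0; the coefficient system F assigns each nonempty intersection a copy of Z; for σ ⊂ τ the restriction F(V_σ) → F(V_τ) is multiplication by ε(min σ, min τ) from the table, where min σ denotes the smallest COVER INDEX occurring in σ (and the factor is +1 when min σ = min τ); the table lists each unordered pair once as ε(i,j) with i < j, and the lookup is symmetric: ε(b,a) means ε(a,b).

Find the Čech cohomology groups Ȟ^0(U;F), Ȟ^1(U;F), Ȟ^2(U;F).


Ȟ^0(U;F) ≅ 0, Ȟ^1(U;F) ≅ Z/2, Ȟ^2(U;F) ≅ 0

cover nerve:
  V12={q6} V13={q1} V23={q3}
C dims 3,3; δ0: rk 3, SNF 1^2·2
Ȟ^0: (3−3)−0=0 ⇒ 0
Ȟ^1: (3−0)−3=0 plus torsion [2] ⇒ Z/2
Ȟ^2: (0−0)−0=0 ⇒ 0
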